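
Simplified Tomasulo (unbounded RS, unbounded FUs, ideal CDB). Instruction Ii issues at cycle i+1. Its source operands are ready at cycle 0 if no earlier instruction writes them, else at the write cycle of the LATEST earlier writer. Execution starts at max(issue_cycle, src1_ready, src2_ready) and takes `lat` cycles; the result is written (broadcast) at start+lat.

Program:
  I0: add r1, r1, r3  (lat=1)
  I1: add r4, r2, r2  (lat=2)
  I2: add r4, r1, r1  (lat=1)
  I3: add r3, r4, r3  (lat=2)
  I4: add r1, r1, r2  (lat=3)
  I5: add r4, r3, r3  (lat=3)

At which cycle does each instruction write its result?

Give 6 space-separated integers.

I0 add r1: issue@1 deps=(None,None) exec_start@1 write@2
I1 add r4: issue@2 deps=(None,None) exec_start@2 write@4
I2 add r4: issue@3 deps=(0,0) exec_start@3 write@4
I3 add r3: issue@4 deps=(2,None) exec_start@4 write@6
I4 add r1: issue@5 deps=(0,None) exec_start@5 write@8
I5 add r4: issue@6 deps=(3,3) exec_start@6 write@9

Answer: 2 4 4 6 8 9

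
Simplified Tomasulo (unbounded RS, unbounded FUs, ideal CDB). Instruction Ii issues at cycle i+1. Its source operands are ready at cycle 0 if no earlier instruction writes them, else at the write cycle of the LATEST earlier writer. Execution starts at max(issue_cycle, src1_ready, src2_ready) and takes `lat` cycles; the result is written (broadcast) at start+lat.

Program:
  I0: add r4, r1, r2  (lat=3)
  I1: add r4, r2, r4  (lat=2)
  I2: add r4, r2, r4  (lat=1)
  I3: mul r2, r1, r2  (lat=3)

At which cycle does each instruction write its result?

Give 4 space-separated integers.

Answer: 4 6 7 7

Derivation:
I0 add r4: issue@1 deps=(None,None) exec_start@1 write@4
I1 add r4: issue@2 deps=(None,0) exec_start@4 write@6
I2 add r4: issue@3 deps=(None,1) exec_start@6 write@7
I3 mul r2: issue@4 deps=(None,None) exec_start@4 write@7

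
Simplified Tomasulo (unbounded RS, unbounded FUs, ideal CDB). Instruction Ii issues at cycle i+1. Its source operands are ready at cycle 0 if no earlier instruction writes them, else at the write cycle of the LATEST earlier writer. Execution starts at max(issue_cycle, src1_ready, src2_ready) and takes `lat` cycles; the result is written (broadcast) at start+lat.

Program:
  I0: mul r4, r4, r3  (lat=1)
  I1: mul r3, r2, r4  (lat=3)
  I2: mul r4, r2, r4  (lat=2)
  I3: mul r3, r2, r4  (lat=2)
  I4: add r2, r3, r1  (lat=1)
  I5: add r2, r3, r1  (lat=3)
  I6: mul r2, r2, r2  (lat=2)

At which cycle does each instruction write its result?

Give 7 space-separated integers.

I0 mul r4: issue@1 deps=(None,None) exec_start@1 write@2
I1 mul r3: issue@2 deps=(None,0) exec_start@2 write@5
I2 mul r4: issue@3 deps=(None,0) exec_start@3 write@5
I3 mul r3: issue@4 deps=(None,2) exec_start@5 write@7
I4 add r2: issue@5 deps=(3,None) exec_start@7 write@8
I5 add r2: issue@6 deps=(3,None) exec_start@7 write@10
I6 mul r2: issue@7 deps=(5,5) exec_start@10 write@12

Answer: 2 5 5 7 8 10 12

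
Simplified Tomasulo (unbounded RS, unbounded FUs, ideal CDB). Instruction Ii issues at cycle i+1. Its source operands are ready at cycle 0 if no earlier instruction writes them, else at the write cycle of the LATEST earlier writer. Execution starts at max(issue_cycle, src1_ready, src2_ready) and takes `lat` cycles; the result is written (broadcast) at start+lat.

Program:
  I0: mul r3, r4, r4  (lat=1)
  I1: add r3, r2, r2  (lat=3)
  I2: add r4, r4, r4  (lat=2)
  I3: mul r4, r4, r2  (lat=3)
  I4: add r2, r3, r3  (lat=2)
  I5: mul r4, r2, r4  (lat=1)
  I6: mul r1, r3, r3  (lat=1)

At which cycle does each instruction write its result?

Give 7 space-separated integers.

Answer: 2 5 5 8 7 9 8

Derivation:
I0 mul r3: issue@1 deps=(None,None) exec_start@1 write@2
I1 add r3: issue@2 deps=(None,None) exec_start@2 write@5
I2 add r4: issue@3 deps=(None,None) exec_start@3 write@5
I3 mul r4: issue@4 deps=(2,None) exec_start@5 write@8
I4 add r2: issue@5 deps=(1,1) exec_start@5 write@7
I5 mul r4: issue@6 deps=(4,3) exec_start@8 write@9
I6 mul r1: issue@7 deps=(1,1) exec_start@7 write@8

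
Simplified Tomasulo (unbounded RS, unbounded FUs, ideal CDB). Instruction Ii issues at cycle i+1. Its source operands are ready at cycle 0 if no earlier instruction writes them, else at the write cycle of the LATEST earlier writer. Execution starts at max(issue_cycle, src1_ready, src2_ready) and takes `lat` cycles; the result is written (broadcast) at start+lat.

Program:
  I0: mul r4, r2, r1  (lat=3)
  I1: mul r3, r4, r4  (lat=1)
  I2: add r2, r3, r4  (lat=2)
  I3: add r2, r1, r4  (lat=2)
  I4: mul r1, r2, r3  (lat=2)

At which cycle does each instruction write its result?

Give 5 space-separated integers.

Answer: 4 5 7 6 8

Derivation:
I0 mul r4: issue@1 deps=(None,None) exec_start@1 write@4
I1 mul r3: issue@2 deps=(0,0) exec_start@4 write@5
I2 add r2: issue@3 deps=(1,0) exec_start@5 write@7
I3 add r2: issue@4 deps=(None,0) exec_start@4 write@6
I4 mul r1: issue@5 deps=(3,1) exec_start@6 write@8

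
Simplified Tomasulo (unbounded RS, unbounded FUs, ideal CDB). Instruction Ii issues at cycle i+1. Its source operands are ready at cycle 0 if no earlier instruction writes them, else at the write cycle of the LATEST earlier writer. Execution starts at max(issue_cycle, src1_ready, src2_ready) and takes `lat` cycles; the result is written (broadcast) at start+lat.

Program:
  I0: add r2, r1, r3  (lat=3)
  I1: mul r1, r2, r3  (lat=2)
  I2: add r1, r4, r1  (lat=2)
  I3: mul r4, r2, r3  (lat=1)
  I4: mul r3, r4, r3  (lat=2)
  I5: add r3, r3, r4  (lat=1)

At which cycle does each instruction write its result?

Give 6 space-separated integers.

Answer: 4 6 8 5 7 8

Derivation:
I0 add r2: issue@1 deps=(None,None) exec_start@1 write@4
I1 mul r1: issue@2 deps=(0,None) exec_start@4 write@6
I2 add r1: issue@3 deps=(None,1) exec_start@6 write@8
I3 mul r4: issue@4 deps=(0,None) exec_start@4 write@5
I4 mul r3: issue@5 deps=(3,None) exec_start@5 write@7
I5 add r3: issue@6 deps=(4,3) exec_start@7 write@8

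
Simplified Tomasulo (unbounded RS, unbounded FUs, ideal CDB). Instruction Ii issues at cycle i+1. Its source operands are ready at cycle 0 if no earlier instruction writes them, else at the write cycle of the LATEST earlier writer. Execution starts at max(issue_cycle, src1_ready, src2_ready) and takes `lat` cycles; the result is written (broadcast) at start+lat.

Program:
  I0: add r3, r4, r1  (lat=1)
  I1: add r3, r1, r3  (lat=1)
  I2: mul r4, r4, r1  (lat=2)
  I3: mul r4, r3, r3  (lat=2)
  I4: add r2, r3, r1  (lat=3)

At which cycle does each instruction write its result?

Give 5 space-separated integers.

Answer: 2 3 5 6 8

Derivation:
I0 add r3: issue@1 deps=(None,None) exec_start@1 write@2
I1 add r3: issue@2 deps=(None,0) exec_start@2 write@3
I2 mul r4: issue@3 deps=(None,None) exec_start@3 write@5
I3 mul r4: issue@4 deps=(1,1) exec_start@4 write@6
I4 add r2: issue@5 deps=(1,None) exec_start@5 write@8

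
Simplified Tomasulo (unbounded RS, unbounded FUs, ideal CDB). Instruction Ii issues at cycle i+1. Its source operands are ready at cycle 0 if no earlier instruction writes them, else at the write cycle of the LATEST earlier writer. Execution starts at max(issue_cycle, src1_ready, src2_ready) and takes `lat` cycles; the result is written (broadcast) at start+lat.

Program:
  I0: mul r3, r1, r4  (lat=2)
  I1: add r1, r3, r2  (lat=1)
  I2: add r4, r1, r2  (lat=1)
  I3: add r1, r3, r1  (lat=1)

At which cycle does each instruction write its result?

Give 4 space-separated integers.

Answer: 3 4 5 5

Derivation:
I0 mul r3: issue@1 deps=(None,None) exec_start@1 write@3
I1 add r1: issue@2 deps=(0,None) exec_start@3 write@4
I2 add r4: issue@3 deps=(1,None) exec_start@4 write@5
I3 add r1: issue@4 deps=(0,1) exec_start@4 write@5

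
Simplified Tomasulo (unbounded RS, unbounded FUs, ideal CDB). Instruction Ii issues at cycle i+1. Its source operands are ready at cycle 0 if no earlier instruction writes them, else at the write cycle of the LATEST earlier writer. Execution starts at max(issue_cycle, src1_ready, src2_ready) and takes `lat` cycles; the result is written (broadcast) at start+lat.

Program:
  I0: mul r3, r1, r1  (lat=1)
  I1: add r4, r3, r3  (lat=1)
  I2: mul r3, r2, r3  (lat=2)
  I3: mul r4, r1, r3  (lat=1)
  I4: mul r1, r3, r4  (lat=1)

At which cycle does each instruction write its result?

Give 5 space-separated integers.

Answer: 2 3 5 6 7

Derivation:
I0 mul r3: issue@1 deps=(None,None) exec_start@1 write@2
I1 add r4: issue@2 deps=(0,0) exec_start@2 write@3
I2 mul r3: issue@3 deps=(None,0) exec_start@3 write@5
I3 mul r4: issue@4 deps=(None,2) exec_start@5 write@6
I4 mul r1: issue@5 deps=(2,3) exec_start@6 write@7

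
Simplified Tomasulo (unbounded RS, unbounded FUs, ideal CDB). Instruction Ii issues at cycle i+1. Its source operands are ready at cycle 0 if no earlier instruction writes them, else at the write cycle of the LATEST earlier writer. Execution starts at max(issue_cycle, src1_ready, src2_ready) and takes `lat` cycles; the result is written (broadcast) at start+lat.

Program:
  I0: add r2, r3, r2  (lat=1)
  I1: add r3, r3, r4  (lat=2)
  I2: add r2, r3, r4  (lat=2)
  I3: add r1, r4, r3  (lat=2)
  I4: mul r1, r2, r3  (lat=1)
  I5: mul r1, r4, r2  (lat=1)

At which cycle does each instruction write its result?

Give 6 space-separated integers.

I0 add r2: issue@1 deps=(None,None) exec_start@1 write@2
I1 add r3: issue@2 deps=(None,None) exec_start@2 write@4
I2 add r2: issue@3 deps=(1,None) exec_start@4 write@6
I3 add r1: issue@4 deps=(None,1) exec_start@4 write@6
I4 mul r1: issue@5 deps=(2,1) exec_start@6 write@7
I5 mul r1: issue@6 deps=(None,2) exec_start@6 write@7

Answer: 2 4 6 6 7 7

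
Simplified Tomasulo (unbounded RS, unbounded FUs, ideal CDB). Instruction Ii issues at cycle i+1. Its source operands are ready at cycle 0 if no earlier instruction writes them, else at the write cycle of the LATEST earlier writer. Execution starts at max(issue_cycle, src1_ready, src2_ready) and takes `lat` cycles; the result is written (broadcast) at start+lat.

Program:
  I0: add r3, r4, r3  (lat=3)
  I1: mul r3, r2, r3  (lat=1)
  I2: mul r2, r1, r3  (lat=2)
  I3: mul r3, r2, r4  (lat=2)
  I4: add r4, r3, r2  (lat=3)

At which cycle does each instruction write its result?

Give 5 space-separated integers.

Answer: 4 5 7 9 12

Derivation:
I0 add r3: issue@1 deps=(None,None) exec_start@1 write@4
I1 mul r3: issue@2 deps=(None,0) exec_start@4 write@5
I2 mul r2: issue@3 deps=(None,1) exec_start@5 write@7
I3 mul r3: issue@4 deps=(2,None) exec_start@7 write@9
I4 add r4: issue@5 deps=(3,2) exec_start@9 write@12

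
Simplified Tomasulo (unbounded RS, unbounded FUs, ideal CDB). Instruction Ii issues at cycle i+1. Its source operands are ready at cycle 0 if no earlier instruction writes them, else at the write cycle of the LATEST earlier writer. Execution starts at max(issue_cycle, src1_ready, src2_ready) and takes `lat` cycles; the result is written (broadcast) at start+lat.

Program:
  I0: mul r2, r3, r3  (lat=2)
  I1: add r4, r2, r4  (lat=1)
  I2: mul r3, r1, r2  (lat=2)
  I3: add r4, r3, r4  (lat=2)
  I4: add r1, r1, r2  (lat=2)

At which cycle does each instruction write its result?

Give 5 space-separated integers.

I0 mul r2: issue@1 deps=(None,None) exec_start@1 write@3
I1 add r4: issue@2 deps=(0,None) exec_start@3 write@4
I2 mul r3: issue@3 deps=(None,0) exec_start@3 write@5
I3 add r4: issue@4 deps=(2,1) exec_start@5 write@7
I4 add r1: issue@5 deps=(None,0) exec_start@5 write@7

Answer: 3 4 5 7 7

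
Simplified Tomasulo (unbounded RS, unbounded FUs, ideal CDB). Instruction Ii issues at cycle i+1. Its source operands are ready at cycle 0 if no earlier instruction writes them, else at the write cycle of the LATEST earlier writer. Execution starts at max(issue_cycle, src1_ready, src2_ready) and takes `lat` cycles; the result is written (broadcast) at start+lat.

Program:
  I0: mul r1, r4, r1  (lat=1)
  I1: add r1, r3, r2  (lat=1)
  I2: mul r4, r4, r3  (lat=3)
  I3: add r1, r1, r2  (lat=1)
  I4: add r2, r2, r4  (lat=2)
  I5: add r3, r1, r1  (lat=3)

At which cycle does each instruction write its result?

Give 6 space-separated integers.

Answer: 2 3 6 5 8 9

Derivation:
I0 mul r1: issue@1 deps=(None,None) exec_start@1 write@2
I1 add r1: issue@2 deps=(None,None) exec_start@2 write@3
I2 mul r4: issue@3 deps=(None,None) exec_start@3 write@6
I3 add r1: issue@4 deps=(1,None) exec_start@4 write@5
I4 add r2: issue@5 deps=(None,2) exec_start@6 write@8
I5 add r3: issue@6 deps=(3,3) exec_start@6 write@9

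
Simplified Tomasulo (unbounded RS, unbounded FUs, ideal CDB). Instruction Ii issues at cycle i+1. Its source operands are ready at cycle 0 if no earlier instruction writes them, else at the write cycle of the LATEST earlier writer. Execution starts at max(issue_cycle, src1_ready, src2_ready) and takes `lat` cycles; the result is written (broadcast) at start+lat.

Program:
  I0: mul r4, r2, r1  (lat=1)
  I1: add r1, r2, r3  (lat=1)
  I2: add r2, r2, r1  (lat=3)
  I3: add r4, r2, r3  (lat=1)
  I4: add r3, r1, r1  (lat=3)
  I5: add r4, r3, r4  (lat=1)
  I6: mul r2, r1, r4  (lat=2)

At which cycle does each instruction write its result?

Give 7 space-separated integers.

Answer: 2 3 6 7 8 9 11

Derivation:
I0 mul r4: issue@1 deps=(None,None) exec_start@1 write@2
I1 add r1: issue@2 deps=(None,None) exec_start@2 write@3
I2 add r2: issue@3 deps=(None,1) exec_start@3 write@6
I3 add r4: issue@4 deps=(2,None) exec_start@6 write@7
I4 add r3: issue@5 deps=(1,1) exec_start@5 write@8
I5 add r4: issue@6 deps=(4,3) exec_start@8 write@9
I6 mul r2: issue@7 deps=(1,5) exec_start@9 write@11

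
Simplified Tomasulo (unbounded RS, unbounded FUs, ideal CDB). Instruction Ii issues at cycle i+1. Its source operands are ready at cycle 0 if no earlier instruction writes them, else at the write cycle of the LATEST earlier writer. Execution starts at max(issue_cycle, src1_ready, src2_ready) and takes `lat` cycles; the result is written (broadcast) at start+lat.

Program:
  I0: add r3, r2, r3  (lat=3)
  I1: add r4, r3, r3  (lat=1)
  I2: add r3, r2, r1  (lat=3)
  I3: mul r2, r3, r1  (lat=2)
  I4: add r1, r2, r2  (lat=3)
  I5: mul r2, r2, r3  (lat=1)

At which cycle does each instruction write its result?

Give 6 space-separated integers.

Answer: 4 5 6 8 11 9

Derivation:
I0 add r3: issue@1 deps=(None,None) exec_start@1 write@4
I1 add r4: issue@2 deps=(0,0) exec_start@4 write@5
I2 add r3: issue@3 deps=(None,None) exec_start@3 write@6
I3 mul r2: issue@4 deps=(2,None) exec_start@6 write@8
I4 add r1: issue@5 deps=(3,3) exec_start@8 write@11
I5 mul r2: issue@6 deps=(3,2) exec_start@8 write@9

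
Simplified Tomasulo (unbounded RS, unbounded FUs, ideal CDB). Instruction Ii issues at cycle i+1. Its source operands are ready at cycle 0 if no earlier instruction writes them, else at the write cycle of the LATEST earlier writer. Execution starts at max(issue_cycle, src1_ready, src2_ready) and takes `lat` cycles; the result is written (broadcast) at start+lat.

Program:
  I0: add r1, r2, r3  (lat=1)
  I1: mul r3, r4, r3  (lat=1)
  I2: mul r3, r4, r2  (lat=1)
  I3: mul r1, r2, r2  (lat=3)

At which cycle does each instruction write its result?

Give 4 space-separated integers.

Answer: 2 3 4 7

Derivation:
I0 add r1: issue@1 deps=(None,None) exec_start@1 write@2
I1 mul r3: issue@2 deps=(None,None) exec_start@2 write@3
I2 mul r3: issue@3 deps=(None,None) exec_start@3 write@4
I3 mul r1: issue@4 deps=(None,None) exec_start@4 write@7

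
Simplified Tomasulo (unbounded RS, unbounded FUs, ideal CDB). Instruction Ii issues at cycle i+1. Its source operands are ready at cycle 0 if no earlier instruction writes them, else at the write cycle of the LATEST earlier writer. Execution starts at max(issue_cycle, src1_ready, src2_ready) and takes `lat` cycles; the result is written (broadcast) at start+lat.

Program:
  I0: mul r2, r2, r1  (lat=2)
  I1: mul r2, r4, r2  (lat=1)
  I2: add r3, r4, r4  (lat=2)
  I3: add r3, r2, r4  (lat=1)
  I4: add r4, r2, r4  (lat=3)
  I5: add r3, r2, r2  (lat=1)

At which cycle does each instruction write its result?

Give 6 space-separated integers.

Answer: 3 4 5 5 8 7

Derivation:
I0 mul r2: issue@1 deps=(None,None) exec_start@1 write@3
I1 mul r2: issue@2 deps=(None,0) exec_start@3 write@4
I2 add r3: issue@3 deps=(None,None) exec_start@3 write@5
I3 add r3: issue@4 deps=(1,None) exec_start@4 write@5
I4 add r4: issue@5 deps=(1,None) exec_start@5 write@8
I5 add r3: issue@6 deps=(1,1) exec_start@6 write@7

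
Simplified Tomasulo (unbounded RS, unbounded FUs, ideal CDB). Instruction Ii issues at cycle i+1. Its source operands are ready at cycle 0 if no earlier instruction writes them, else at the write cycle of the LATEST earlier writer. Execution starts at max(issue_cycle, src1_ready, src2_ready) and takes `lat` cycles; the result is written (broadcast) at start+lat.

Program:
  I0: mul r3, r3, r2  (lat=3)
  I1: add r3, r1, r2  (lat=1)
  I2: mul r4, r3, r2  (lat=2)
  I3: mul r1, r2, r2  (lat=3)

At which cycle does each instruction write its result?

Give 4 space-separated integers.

I0 mul r3: issue@1 deps=(None,None) exec_start@1 write@4
I1 add r3: issue@2 deps=(None,None) exec_start@2 write@3
I2 mul r4: issue@3 deps=(1,None) exec_start@3 write@5
I3 mul r1: issue@4 deps=(None,None) exec_start@4 write@7

Answer: 4 3 5 7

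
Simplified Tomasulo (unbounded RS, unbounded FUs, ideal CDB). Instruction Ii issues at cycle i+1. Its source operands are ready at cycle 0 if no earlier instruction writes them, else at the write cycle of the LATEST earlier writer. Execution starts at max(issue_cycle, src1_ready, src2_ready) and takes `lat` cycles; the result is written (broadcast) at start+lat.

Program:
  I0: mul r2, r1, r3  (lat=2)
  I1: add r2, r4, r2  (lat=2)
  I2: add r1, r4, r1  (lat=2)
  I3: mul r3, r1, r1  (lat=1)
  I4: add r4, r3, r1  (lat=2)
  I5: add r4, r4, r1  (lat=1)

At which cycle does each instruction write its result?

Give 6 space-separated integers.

I0 mul r2: issue@1 deps=(None,None) exec_start@1 write@3
I1 add r2: issue@2 deps=(None,0) exec_start@3 write@5
I2 add r1: issue@3 deps=(None,None) exec_start@3 write@5
I3 mul r3: issue@4 deps=(2,2) exec_start@5 write@6
I4 add r4: issue@5 deps=(3,2) exec_start@6 write@8
I5 add r4: issue@6 deps=(4,2) exec_start@8 write@9

Answer: 3 5 5 6 8 9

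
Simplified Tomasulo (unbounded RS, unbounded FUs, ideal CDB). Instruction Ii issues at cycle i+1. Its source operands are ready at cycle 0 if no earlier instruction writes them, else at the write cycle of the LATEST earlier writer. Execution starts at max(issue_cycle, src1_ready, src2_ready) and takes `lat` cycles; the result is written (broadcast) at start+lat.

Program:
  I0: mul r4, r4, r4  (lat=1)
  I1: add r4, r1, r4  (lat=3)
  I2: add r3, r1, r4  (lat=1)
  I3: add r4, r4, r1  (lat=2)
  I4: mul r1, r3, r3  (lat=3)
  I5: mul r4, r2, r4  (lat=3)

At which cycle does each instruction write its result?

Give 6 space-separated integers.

I0 mul r4: issue@1 deps=(None,None) exec_start@1 write@2
I1 add r4: issue@2 deps=(None,0) exec_start@2 write@5
I2 add r3: issue@3 deps=(None,1) exec_start@5 write@6
I3 add r4: issue@4 deps=(1,None) exec_start@5 write@7
I4 mul r1: issue@5 deps=(2,2) exec_start@6 write@9
I5 mul r4: issue@6 deps=(None,3) exec_start@7 write@10

Answer: 2 5 6 7 9 10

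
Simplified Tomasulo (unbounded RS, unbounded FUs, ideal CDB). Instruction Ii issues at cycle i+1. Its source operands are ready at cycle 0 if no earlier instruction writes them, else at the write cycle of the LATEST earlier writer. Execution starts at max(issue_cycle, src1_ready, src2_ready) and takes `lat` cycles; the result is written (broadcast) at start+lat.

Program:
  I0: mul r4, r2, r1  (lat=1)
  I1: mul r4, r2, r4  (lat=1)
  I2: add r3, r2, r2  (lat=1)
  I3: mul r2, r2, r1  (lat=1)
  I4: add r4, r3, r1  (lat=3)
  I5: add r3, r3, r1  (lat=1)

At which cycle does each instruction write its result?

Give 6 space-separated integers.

Answer: 2 3 4 5 8 7

Derivation:
I0 mul r4: issue@1 deps=(None,None) exec_start@1 write@2
I1 mul r4: issue@2 deps=(None,0) exec_start@2 write@3
I2 add r3: issue@3 deps=(None,None) exec_start@3 write@4
I3 mul r2: issue@4 deps=(None,None) exec_start@4 write@5
I4 add r4: issue@5 deps=(2,None) exec_start@5 write@8
I5 add r3: issue@6 deps=(2,None) exec_start@6 write@7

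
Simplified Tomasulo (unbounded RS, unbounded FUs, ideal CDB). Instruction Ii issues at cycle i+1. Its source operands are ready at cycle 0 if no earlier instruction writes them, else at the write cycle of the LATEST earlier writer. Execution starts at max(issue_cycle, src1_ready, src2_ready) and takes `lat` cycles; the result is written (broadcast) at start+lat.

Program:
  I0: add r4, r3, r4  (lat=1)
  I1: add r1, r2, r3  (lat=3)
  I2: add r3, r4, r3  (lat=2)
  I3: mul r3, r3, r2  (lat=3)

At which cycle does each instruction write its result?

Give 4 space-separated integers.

Answer: 2 5 5 8

Derivation:
I0 add r4: issue@1 deps=(None,None) exec_start@1 write@2
I1 add r1: issue@2 deps=(None,None) exec_start@2 write@5
I2 add r3: issue@3 deps=(0,None) exec_start@3 write@5
I3 mul r3: issue@4 deps=(2,None) exec_start@5 write@8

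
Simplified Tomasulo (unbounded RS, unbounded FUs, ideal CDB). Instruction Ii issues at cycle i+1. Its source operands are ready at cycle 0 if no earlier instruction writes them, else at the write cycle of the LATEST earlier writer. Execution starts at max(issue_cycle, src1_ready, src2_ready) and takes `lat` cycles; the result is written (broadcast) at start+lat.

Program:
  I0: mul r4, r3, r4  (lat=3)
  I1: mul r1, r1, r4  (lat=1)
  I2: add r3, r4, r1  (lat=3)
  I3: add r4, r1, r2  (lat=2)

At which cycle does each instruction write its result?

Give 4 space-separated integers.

I0 mul r4: issue@1 deps=(None,None) exec_start@1 write@4
I1 mul r1: issue@2 deps=(None,0) exec_start@4 write@5
I2 add r3: issue@3 deps=(0,1) exec_start@5 write@8
I3 add r4: issue@4 deps=(1,None) exec_start@5 write@7

Answer: 4 5 8 7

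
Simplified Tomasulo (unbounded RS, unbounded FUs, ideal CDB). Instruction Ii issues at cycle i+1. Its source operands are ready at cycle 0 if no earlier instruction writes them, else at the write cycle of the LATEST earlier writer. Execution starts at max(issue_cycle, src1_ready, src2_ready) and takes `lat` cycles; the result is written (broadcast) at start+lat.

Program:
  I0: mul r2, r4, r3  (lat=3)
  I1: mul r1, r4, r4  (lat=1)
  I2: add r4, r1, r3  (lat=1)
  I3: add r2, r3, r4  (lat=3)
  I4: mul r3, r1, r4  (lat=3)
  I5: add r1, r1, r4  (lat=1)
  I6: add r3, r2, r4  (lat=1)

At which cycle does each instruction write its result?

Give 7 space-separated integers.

Answer: 4 3 4 7 8 7 8

Derivation:
I0 mul r2: issue@1 deps=(None,None) exec_start@1 write@4
I1 mul r1: issue@2 deps=(None,None) exec_start@2 write@3
I2 add r4: issue@3 deps=(1,None) exec_start@3 write@4
I3 add r2: issue@4 deps=(None,2) exec_start@4 write@7
I4 mul r3: issue@5 deps=(1,2) exec_start@5 write@8
I5 add r1: issue@6 deps=(1,2) exec_start@6 write@7
I6 add r3: issue@7 deps=(3,2) exec_start@7 write@8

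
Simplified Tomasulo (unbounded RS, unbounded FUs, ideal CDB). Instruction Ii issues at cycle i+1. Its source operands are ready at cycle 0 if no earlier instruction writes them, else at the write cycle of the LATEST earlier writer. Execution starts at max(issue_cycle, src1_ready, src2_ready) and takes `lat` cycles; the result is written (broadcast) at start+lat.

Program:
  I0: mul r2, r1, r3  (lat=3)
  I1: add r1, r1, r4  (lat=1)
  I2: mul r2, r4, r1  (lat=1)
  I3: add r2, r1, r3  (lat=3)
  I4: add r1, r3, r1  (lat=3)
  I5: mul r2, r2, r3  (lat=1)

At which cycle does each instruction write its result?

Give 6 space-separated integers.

Answer: 4 3 4 7 8 8

Derivation:
I0 mul r2: issue@1 deps=(None,None) exec_start@1 write@4
I1 add r1: issue@2 deps=(None,None) exec_start@2 write@3
I2 mul r2: issue@3 deps=(None,1) exec_start@3 write@4
I3 add r2: issue@4 deps=(1,None) exec_start@4 write@7
I4 add r1: issue@5 deps=(None,1) exec_start@5 write@8
I5 mul r2: issue@6 deps=(3,None) exec_start@7 write@8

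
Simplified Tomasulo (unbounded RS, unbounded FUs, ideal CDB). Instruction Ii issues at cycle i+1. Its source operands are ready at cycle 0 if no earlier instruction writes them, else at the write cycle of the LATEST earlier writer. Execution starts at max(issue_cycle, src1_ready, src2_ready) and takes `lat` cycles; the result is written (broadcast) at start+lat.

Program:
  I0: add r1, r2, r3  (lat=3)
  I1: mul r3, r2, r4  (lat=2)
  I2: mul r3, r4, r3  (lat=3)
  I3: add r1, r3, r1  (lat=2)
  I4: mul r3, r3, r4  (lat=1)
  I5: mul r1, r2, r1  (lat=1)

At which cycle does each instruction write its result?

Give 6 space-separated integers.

I0 add r1: issue@1 deps=(None,None) exec_start@1 write@4
I1 mul r3: issue@2 deps=(None,None) exec_start@2 write@4
I2 mul r3: issue@3 deps=(None,1) exec_start@4 write@7
I3 add r1: issue@4 deps=(2,0) exec_start@7 write@9
I4 mul r3: issue@5 deps=(2,None) exec_start@7 write@8
I5 mul r1: issue@6 deps=(None,3) exec_start@9 write@10

Answer: 4 4 7 9 8 10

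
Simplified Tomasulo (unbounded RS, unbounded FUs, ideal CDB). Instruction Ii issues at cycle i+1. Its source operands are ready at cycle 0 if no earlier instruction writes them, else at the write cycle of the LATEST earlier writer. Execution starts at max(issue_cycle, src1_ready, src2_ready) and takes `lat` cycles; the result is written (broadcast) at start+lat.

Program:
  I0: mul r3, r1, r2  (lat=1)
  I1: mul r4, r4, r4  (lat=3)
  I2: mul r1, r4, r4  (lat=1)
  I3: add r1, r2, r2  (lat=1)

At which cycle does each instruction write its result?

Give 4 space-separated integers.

Answer: 2 5 6 5

Derivation:
I0 mul r3: issue@1 deps=(None,None) exec_start@1 write@2
I1 mul r4: issue@2 deps=(None,None) exec_start@2 write@5
I2 mul r1: issue@3 deps=(1,1) exec_start@5 write@6
I3 add r1: issue@4 deps=(None,None) exec_start@4 write@5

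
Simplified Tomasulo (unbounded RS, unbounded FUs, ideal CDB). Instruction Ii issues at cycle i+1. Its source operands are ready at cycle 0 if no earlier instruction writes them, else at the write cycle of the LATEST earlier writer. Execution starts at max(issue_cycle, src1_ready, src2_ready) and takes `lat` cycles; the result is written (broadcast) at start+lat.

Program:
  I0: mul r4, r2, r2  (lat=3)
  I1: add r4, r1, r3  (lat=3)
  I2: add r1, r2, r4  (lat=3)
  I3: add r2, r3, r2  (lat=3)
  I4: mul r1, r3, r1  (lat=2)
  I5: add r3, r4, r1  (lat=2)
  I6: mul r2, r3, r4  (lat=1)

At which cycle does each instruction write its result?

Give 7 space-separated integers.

I0 mul r4: issue@1 deps=(None,None) exec_start@1 write@4
I1 add r4: issue@2 deps=(None,None) exec_start@2 write@5
I2 add r1: issue@3 deps=(None,1) exec_start@5 write@8
I3 add r2: issue@4 deps=(None,None) exec_start@4 write@7
I4 mul r1: issue@5 deps=(None,2) exec_start@8 write@10
I5 add r3: issue@6 deps=(1,4) exec_start@10 write@12
I6 mul r2: issue@7 deps=(5,1) exec_start@12 write@13

Answer: 4 5 8 7 10 12 13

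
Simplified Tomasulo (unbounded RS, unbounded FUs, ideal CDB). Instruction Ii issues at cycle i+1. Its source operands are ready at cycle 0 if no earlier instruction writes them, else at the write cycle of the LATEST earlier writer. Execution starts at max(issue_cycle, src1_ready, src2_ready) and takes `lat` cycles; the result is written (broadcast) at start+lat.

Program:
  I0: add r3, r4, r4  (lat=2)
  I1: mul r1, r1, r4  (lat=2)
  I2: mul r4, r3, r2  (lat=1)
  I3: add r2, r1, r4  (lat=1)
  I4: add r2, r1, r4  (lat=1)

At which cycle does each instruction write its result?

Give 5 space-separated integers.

I0 add r3: issue@1 deps=(None,None) exec_start@1 write@3
I1 mul r1: issue@2 deps=(None,None) exec_start@2 write@4
I2 mul r4: issue@3 deps=(0,None) exec_start@3 write@4
I3 add r2: issue@4 deps=(1,2) exec_start@4 write@5
I4 add r2: issue@5 deps=(1,2) exec_start@5 write@6

Answer: 3 4 4 5 6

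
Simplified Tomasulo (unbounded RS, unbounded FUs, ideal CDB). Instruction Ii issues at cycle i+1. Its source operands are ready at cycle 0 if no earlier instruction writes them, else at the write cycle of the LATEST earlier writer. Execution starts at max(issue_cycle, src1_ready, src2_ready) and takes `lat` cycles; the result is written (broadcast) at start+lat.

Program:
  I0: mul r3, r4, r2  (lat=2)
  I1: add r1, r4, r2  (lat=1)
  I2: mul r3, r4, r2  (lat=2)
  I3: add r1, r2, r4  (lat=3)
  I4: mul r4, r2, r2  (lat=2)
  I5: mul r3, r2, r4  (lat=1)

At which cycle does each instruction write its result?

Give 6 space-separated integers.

Answer: 3 3 5 7 7 8

Derivation:
I0 mul r3: issue@1 deps=(None,None) exec_start@1 write@3
I1 add r1: issue@2 deps=(None,None) exec_start@2 write@3
I2 mul r3: issue@3 deps=(None,None) exec_start@3 write@5
I3 add r1: issue@4 deps=(None,None) exec_start@4 write@7
I4 mul r4: issue@5 deps=(None,None) exec_start@5 write@7
I5 mul r3: issue@6 deps=(None,4) exec_start@7 write@8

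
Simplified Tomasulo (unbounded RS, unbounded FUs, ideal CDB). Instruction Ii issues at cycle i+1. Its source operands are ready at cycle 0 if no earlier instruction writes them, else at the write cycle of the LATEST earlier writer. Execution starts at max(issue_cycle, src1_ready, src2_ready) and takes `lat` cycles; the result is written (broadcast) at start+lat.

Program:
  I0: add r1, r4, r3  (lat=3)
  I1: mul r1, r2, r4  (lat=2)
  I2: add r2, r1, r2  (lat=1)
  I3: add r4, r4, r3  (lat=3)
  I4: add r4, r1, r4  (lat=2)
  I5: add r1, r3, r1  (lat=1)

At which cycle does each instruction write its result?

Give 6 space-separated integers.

Answer: 4 4 5 7 9 7

Derivation:
I0 add r1: issue@1 deps=(None,None) exec_start@1 write@4
I1 mul r1: issue@2 deps=(None,None) exec_start@2 write@4
I2 add r2: issue@3 deps=(1,None) exec_start@4 write@5
I3 add r4: issue@4 deps=(None,None) exec_start@4 write@7
I4 add r4: issue@5 deps=(1,3) exec_start@7 write@9
I5 add r1: issue@6 deps=(None,1) exec_start@6 write@7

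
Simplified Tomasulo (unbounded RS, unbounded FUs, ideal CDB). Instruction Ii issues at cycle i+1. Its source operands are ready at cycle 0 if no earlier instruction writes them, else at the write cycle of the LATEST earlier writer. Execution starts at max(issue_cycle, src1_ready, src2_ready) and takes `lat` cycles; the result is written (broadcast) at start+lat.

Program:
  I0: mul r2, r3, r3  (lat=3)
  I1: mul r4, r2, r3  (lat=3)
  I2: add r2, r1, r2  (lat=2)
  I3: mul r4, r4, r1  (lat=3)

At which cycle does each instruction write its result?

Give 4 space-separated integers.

Answer: 4 7 6 10

Derivation:
I0 mul r2: issue@1 deps=(None,None) exec_start@1 write@4
I1 mul r4: issue@2 deps=(0,None) exec_start@4 write@7
I2 add r2: issue@3 deps=(None,0) exec_start@4 write@6
I3 mul r4: issue@4 deps=(1,None) exec_start@7 write@10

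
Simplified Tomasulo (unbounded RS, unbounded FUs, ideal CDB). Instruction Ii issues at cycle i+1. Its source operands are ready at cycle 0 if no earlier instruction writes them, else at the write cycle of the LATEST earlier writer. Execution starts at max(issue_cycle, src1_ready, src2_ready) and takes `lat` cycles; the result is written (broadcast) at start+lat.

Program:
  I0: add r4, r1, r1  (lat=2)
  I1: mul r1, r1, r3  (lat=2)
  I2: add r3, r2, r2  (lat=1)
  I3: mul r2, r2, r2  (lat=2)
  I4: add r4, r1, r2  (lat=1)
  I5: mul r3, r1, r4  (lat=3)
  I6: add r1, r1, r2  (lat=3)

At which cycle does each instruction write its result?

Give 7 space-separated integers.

I0 add r4: issue@1 deps=(None,None) exec_start@1 write@3
I1 mul r1: issue@2 deps=(None,None) exec_start@2 write@4
I2 add r3: issue@3 deps=(None,None) exec_start@3 write@4
I3 mul r2: issue@4 deps=(None,None) exec_start@4 write@6
I4 add r4: issue@5 deps=(1,3) exec_start@6 write@7
I5 mul r3: issue@6 deps=(1,4) exec_start@7 write@10
I6 add r1: issue@7 deps=(1,3) exec_start@7 write@10

Answer: 3 4 4 6 7 10 10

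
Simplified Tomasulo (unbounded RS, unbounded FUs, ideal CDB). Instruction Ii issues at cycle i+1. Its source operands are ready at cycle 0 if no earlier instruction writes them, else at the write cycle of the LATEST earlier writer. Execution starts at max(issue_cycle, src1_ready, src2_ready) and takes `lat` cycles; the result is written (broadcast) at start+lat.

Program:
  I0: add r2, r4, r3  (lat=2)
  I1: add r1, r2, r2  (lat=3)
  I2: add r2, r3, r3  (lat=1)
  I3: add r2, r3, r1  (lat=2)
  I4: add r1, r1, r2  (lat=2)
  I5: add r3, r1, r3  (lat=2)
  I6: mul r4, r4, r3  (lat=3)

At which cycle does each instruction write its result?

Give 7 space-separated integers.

I0 add r2: issue@1 deps=(None,None) exec_start@1 write@3
I1 add r1: issue@2 deps=(0,0) exec_start@3 write@6
I2 add r2: issue@3 deps=(None,None) exec_start@3 write@4
I3 add r2: issue@4 deps=(None,1) exec_start@6 write@8
I4 add r1: issue@5 deps=(1,3) exec_start@8 write@10
I5 add r3: issue@6 deps=(4,None) exec_start@10 write@12
I6 mul r4: issue@7 deps=(None,5) exec_start@12 write@15

Answer: 3 6 4 8 10 12 15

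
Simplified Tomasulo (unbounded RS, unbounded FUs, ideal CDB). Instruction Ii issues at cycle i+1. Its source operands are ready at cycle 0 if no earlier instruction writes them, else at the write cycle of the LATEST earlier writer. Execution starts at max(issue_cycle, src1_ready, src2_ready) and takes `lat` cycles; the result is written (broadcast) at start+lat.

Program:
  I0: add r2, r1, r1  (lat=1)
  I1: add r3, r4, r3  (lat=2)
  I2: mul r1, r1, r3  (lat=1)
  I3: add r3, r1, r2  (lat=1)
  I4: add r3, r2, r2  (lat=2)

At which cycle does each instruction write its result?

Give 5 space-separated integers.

I0 add r2: issue@1 deps=(None,None) exec_start@1 write@2
I1 add r3: issue@2 deps=(None,None) exec_start@2 write@4
I2 mul r1: issue@3 deps=(None,1) exec_start@4 write@5
I3 add r3: issue@4 deps=(2,0) exec_start@5 write@6
I4 add r3: issue@5 deps=(0,0) exec_start@5 write@7

Answer: 2 4 5 6 7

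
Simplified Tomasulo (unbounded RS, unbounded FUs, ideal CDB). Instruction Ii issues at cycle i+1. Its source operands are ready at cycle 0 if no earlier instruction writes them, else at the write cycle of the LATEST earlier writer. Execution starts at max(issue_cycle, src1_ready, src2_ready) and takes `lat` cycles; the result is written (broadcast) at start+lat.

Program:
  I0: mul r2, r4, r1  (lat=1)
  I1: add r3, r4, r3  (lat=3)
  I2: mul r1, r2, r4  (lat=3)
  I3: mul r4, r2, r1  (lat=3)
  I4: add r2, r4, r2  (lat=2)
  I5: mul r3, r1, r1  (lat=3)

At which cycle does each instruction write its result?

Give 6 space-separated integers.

I0 mul r2: issue@1 deps=(None,None) exec_start@1 write@2
I1 add r3: issue@2 deps=(None,None) exec_start@2 write@5
I2 mul r1: issue@3 deps=(0,None) exec_start@3 write@6
I3 mul r4: issue@4 deps=(0,2) exec_start@6 write@9
I4 add r2: issue@5 deps=(3,0) exec_start@9 write@11
I5 mul r3: issue@6 deps=(2,2) exec_start@6 write@9

Answer: 2 5 6 9 11 9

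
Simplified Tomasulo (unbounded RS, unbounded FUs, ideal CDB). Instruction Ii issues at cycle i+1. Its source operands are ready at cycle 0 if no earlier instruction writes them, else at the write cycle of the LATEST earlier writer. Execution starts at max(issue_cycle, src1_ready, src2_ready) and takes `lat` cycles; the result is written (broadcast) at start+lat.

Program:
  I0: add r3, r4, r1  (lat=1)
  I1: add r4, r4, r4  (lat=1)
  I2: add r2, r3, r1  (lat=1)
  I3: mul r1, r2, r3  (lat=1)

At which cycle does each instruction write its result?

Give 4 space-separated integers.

Answer: 2 3 4 5

Derivation:
I0 add r3: issue@1 deps=(None,None) exec_start@1 write@2
I1 add r4: issue@2 deps=(None,None) exec_start@2 write@3
I2 add r2: issue@3 deps=(0,None) exec_start@3 write@4
I3 mul r1: issue@4 deps=(2,0) exec_start@4 write@5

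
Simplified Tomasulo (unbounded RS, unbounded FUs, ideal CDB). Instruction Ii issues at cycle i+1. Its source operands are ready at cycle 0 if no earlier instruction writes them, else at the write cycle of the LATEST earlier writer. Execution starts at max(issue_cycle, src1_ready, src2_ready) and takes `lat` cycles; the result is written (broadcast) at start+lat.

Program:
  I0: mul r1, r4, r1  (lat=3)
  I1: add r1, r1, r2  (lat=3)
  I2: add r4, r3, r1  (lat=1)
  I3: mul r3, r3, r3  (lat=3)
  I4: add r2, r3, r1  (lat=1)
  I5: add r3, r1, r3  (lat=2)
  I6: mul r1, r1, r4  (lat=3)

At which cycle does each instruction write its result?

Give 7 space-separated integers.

I0 mul r1: issue@1 deps=(None,None) exec_start@1 write@4
I1 add r1: issue@2 deps=(0,None) exec_start@4 write@7
I2 add r4: issue@3 deps=(None,1) exec_start@7 write@8
I3 mul r3: issue@4 deps=(None,None) exec_start@4 write@7
I4 add r2: issue@5 deps=(3,1) exec_start@7 write@8
I5 add r3: issue@6 deps=(1,3) exec_start@7 write@9
I6 mul r1: issue@7 deps=(1,2) exec_start@8 write@11

Answer: 4 7 8 7 8 9 11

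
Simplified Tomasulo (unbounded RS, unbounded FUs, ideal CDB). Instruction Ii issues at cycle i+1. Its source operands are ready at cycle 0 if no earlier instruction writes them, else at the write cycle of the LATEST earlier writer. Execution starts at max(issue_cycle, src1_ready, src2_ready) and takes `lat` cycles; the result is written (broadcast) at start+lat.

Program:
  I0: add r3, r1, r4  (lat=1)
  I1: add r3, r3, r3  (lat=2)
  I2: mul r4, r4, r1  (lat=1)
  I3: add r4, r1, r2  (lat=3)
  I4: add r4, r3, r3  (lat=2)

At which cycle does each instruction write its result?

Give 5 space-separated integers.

I0 add r3: issue@1 deps=(None,None) exec_start@1 write@2
I1 add r3: issue@2 deps=(0,0) exec_start@2 write@4
I2 mul r4: issue@3 deps=(None,None) exec_start@3 write@4
I3 add r4: issue@4 deps=(None,None) exec_start@4 write@7
I4 add r4: issue@5 deps=(1,1) exec_start@5 write@7

Answer: 2 4 4 7 7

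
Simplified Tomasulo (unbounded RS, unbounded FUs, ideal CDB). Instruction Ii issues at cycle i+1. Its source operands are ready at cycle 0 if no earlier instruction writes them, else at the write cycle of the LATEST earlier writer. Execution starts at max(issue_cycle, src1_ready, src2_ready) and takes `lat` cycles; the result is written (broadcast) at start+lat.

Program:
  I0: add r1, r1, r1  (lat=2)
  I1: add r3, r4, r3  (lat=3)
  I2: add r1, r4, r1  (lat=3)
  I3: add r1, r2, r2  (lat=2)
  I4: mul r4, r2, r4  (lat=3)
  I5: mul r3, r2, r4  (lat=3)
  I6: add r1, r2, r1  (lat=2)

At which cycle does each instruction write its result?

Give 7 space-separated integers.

I0 add r1: issue@1 deps=(None,None) exec_start@1 write@3
I1 add r3: issue@2 deps=(None,None) exec_start@2 write@5
I2 add r1: issue@3 deps=(None,0) exec_start@3 write@6
I3 add r1: issue@4 deps=(None,None) exec_start@4 write@6
I4 mul r4: issue@5 deps=(None,None) exec_start@5 write@8
I5 mul r3: issue@6 deps=(None,4) exec_start@8 write@11
I6 add r1: issue@7 deps=(None,3) exec_start@7 write@9

Answer: 3 5 6 6 8 11 9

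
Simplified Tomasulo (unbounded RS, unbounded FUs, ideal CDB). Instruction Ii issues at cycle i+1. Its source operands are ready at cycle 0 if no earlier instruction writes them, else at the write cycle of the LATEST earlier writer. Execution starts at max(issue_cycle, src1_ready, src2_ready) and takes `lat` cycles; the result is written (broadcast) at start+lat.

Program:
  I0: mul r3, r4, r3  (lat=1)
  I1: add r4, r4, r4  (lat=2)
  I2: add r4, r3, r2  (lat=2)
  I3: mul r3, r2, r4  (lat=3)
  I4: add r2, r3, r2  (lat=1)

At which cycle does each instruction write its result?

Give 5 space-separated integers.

I0 mul r3: issue@1 deps=(None,None) exec_start@1 write@2
I1 add r4: issue@2 deps=(None,None) exec_start@2 write@4
I2 add r4: issue@3 deps=(0,None) exec_start@3 write@5
I3 mul r3: issue@4 deps=(None,2) exec_start@5 write@8
I4 add r2: issue@5 deps=(3,None) exec_start@8 write@9

Answer: 2 4 5 8 9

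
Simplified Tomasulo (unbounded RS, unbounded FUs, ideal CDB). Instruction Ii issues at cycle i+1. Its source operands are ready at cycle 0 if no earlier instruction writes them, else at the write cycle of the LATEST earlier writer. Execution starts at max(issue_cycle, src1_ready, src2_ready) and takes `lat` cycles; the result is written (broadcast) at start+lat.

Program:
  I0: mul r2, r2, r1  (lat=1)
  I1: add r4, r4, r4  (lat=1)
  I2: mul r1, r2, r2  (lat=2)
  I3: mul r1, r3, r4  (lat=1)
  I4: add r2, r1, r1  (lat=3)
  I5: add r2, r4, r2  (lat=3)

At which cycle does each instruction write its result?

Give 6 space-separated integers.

Answer: 2 3 5 5 8 11

Derivation:
I0 mul r2: issue@1 deps=(None,None) exec_start@1 write@2
I1 add r4: issue@2 deps=(None,None) exec_start@2 write@3
I2 mul r1: issue@3 deps=(0,0) exec_start@3 write@5
I3 mul r1: issue@4 deps=(None,1) exec_start@4 write@5
I4 add r2: issue@5 deps=(3,3) exec_start@5 write@8
I5 add r2: issue@6 deps=(1,4) exec_start@8 write@11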